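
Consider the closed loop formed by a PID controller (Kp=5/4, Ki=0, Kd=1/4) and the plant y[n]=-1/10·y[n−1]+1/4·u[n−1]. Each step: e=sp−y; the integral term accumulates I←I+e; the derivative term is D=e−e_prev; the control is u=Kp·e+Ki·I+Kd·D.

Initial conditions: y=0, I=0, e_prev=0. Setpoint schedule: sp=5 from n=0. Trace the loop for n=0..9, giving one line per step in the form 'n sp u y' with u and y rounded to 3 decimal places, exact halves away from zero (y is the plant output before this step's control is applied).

(exact arithmetic carried between steps; '≈' marks a value shown rounded to 6 d.p. or computed from one; I and e_prev carry over from the previous line; the table rounds u and y to 3 d.p., halves away from zero)
n=0: y=0, sp=5, e=sp−y=5; I=5, D=e−e_prev=5; u=5/4·5+0·5+1/4·5=7.5; next y=-1/10·0+1/4·7.5=1.875
n=1: y=1.875, sp=5, e=sp−y=3.125; I=8.125, D=e−e_prev=-1.875; u=5/4·3.125+0·8.125+1/4·(-1.875)=3.4375; next y=-1/10·1.875+1/4·3.4375=0.671875
n=2: y=0.671875, sp=5, e=sp−y=4.328125; I=12.453125, D=e−e_prev=1.203125; u=5/4·4.328125+0·12.453125+1/4·1.203125≈5.710938; next y=-1/10·0.671875+1/4·5.710938≈1.360547
n=3: y≈1.360547, sp=5, e=sp−y≈3.639453; I≈16.092578, D=e−e_prev≈-0.688672; u=5/4·3.639453+0·16.092578+1/4·(-0.688672)≈4.377148; next y=-1/10·1.360547+1/4·4.377148≈0.958232
n=4: y≈0.958232, sp=5, e=sp−y≈4.041768; I≈20.134346, D=e−e_prev≈0.402314; u=5/4·4.041768+0·20.134346+1/4·0.402314≈5.152788; next y=-1/10·0.958232+1/4·5.152788≈1.192374
n=5: y≈1.192374, sp=5, e=sp−y≈3.807626; I≈23.941972, D=e−e_prev≈-0.234141; u=5/4·3.807626+0·23.941972+1/4·(-0.234141)≈4.700997; next y=-1/10·1.192374+1/4·4.700997≈1.056012
n=6: y≈1.056012, sp=5, e=sp−y≈3.943988; I≈27.885960, D=e−e_prev≈0.136362; u=5/4·3.943988+0·27.885960+1/4·0.136362≈4.964075; next y=-1/10·1.056012+1/4·4.964075≈1.135418
n=7: y≈1.135418, sp=5, e=sp−y≈3.864582; I≈31.750542, D=e−e_prev≈-0.079406; u=5/4·3.864582+0·31.750542+1/4·(-0.079406)≈4.810876; next y=-1/10·1.135418+1/4·4.810876≈1.089177
n=8: y≈1.089177, sp=5, e=sp−y≈3.910823; I≈35.661365, D=e−e_prev≈0.046240; u=5/4·3.910823+0·35.661365+1/4·0.046240≈4.900088; next y=-1/10·1.089177+1/4·4.900088≈1.116104
n=9: y≈1.116104, sp=5, e=sp−y≈3.883896; I≈39.545261, D=e−e_prev≈-0.026927; u=5/4·3.883896+0·39.545261+1/4·(-0.026927)≈4.848138; next y=-1/10·1.116104+1/4·4.848138≈1.100424

0 5 7.500 0.000
1 5 3.438 1.875
2 5 5.711 0.672
3 5 4.377 1.361
4 5 5.153 0.958
5 5 4.701 1.192
6 5 4.964 1.056
7 5 4.811 1.135
8 5 4.900 1.089
9 5 4.848 1.116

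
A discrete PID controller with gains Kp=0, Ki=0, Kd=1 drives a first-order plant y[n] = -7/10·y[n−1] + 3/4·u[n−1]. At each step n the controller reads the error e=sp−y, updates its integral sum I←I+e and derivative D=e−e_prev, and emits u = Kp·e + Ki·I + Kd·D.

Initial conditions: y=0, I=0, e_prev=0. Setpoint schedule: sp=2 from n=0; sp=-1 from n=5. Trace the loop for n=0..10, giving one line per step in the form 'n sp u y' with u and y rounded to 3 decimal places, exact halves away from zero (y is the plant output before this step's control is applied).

(exact arithmetic carried between steps; '≈' marks a value shown rounded to 6 d.p. or computed from one; I and e_prev carry over from the previous line; the table rounds u and y to 3 d.p., halves away from zero)
n=0: y=0, sp=2, e=sp−y=2; I=2, D=e−e_prev=2; u=0·2+0·2+1·2=2; next y=-7/10·0+3/4·2=1.5
n=1: y=1.5, sp=2, e=sp−y=0.5; I=2.5, D=e−e_prev=-1.5; u=0·0.5+0·2.5+1·(-1.5)=-1.5; next y=-7/10·1.5+3/4·(-1.5)=-2.175
n=2: y=-2.175, sp=2, e=sp−y=4.175; I=6.675, D=e−e_prev=3.675; u=0·4.175+0·6.675+1·3.675=3.675; next y=-7/10·(-2.175)+3/4·3.675=4.27875
n=3: y=4.27875, sp=2, e=sp−y=-2.27875; I=4.39625, D=e−e_prev=-6.45375; u=0·(-2.27875)+0·4.39625+1·(-6.45375)=-6.45375; next y=-7/10·4.27875+3/4·(-6.45375)≈-7.835438
n=4: y≈-7.835438, sp=2, e=sp−y≈9.835438; I≈14.231688, D=e−e_prev≈12.114188; u=0·9.835438+0·14.231688+1·12.114188≈12.114188; next y=-7/10·(-7.835438)+3/4·12.114188≈14.570447
n=5: y≈14.570447, sp=-1, e=sp−y≈-15.570447; I≈-1.338759, D=e−e_prev≈-25.405884; u=0·(-15.570447)+0·(-1.338759)+1·(-25.405884)≈-25.405884; next y=-7/10·14.570447+3/4·(-25.405884)≈-29.253726
n=6: y≈-29.253726, sp=-1, e=sp−y≈28.253726; I≈26.914967, D=e−e_prev≈43.824173; u=0·28.253726+0·26.914967+1·43.824173≈43.824173; next y=-7/10·(-29.253726)+3/4·43.824173≈53.345738
n=7: y≈53.345738, sp=-1, e=sp−y≈-54.345738; I≈-27.430771, D=e−e_prev≈-82.599464; u=0·(-54.345738)+0·(-27.430771)+1·(-82.599464)≈-82.599464; next y=-7/10·53.345738+3/4·(-82.599464)≈-99.291615
n=8: y≈-99.291615, sp=-1, e=sp−y≈98.291615; I≈70.860843, D=e−e_prev≈152.637353; u=0·98.291615+0·70.860843+1·152.637353≈152.637353; next y=-7/10·(-99.291615)+3/4·152.637353≈183.982145
n=9: y≈183.982145, sp=-1, e=sp−y≈-184.982145; I≈-114.121301, D=e−e_prev≈-283.273759; u=0·(-184.982145)+0·(-114.121301)+1·(-283.273759)≈-283.273759; next y=-7/10·183.982145+3/4·(-283.273759)≈-341.242821
n=10: y≈-341.242821, sp=-1, e=sp−y≈340.242821; I≈226.121520, D=e−e_prev≈525.224966; u=0·340.242821+0·226.121520+1·525.224966≈525.224966; next y=-7/10·(-341.242821)+3/4·525.224966≈632.788699

0 2 2.000 0.000
1 2 -1.500 1.500
2 2 3.675 -2.175
3 2 -6.454 4.279
4 2 12.114 -7.835
5 -1 -25.406 14.570
6 -1 43.824 -29.254
7 -1 -82.599 53.346
8 -1 152.637 -99.292
9 -1 -283.274 183.982
10 -1 525.225 -341.243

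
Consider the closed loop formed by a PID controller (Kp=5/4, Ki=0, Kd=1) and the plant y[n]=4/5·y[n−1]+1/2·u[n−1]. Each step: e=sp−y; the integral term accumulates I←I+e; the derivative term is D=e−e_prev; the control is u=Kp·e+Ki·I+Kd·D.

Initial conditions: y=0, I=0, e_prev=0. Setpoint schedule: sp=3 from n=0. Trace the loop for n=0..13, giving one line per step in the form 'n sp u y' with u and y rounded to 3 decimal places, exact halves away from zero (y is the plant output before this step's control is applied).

(exact arithmetic carried between steps; '≈' marks a value shown rounded to 6 d.p. or computed from one; I and e_prev carry over from the previous line; the table rounds u and y to 3 d.p., halves away from zero)
n=0: y=0, sp=3, e=sp−y=3; I=3, D=e−e_prev=3; u=5/4·3+0·3+1·3=6.75; next y=4/5·0+1/2·6.75=3.375
n=1: y=3.375, sp=3, e=sp−y=-0.375; I=2.625, D=e−e_prev=-3.375; u=5/4·(-0.375)+0·2.625+1·(-3.375)=-3.84375; next y=4/5·3.375+1/2·(-3.84375)=0.778125
n=2: y=0.778125, sp=3, e=sp−y=2.221875; I=4.846875, D=e−e_prev=2.596875; u=5/4·2.221875+0·4.846875+1·2.596875≈5.374219; next y=4/5·0.778125+1/2·5.374219≈3.309609
n=3: y≈3.309609, sp=3, e=sp−y≈-0.309609; I≈4.537266, D=e−e_prev≈-2.531484; u=5/4·(-0.309609)+0·4.537266+1·(-2.531484)≈-2.918496; next y=4/5·3.309609+1/2·(-2.918496)≈1.188439
n=4: y≈1.188439, sp=3, e=sp−y≈1.811561; I≈6.348826, D=e−e_prev≈2.121170; u=5/4·1.811561+0·6.348826+1·2.121170≈4.385621; next y=4/5·1.188439+1/2·4.385621≈3.143562
n=5: y≈3.143562, sp=3, e=sp−y≈-0.143562; I≈6.205264, D=e−e_prev≈-1.955122; u=5/4·(-0.143562)+0·6.205264+1·(-1.955122)≈-2.134575; next y=4/5·3.143562+1/2·(-2.134575)≈1.447562
n=6: y≈1.447562, sp=3, e=sp−y≈1.552438; I≈7.757702, D=e−e_prev≈1.696000; u=5/4·1.552438+0·7.757702+1·1.696000≈3.636547; next y=4/5·1.447562+1/2·3.636547≈2.976323
n=7: y≈2.976323, sp=3, e=sp−y≈0.023677; I≈7.781379, D=e−e_prev≈-1.528761; u=5/4·0.023677+0·7.781379+1·(-1.528761)≈-1.499165; next y=4/5·2.976323+1/2·(-1.499165)≈1.631476
n=8: y≈1.631476, sp=3, e=sp−y≈1.368524; I≈9.149903, D=e−e_prev≈1.344847; u=5/4·1.368524+0·9.149903+1·1.344847≈3.055502; next y=4/5·1.631476+1/2·3.055502≈2.832932
n=9: y≈2.832932, sp=3, e=sp−y≈0.167068; I≈9.316971, D=e−e_prev≈-1.201456; u=5/4·0.167068+0·9.316971+1·(-1.201456)≈-0.992621; next y=4/5·2.832932+1/2·(-0.992621)≈1.770035
n=10: y≈1.770035, sp=3, e=sp−y≈1.229965; I≈10.546936, D=e−e_prev≈1.062897; u=5/4·1.229965+0·10.546936+1·1.062897≈2.600353; next y=4/5·1.770035+1/2·2.600353≈2.716205
n=11: y≈2.716205, sp=3, e=sp−y≈0.283795; I≈10.830731, D=e−e_prev≈-0.946169; u=5/4·0.283795+0·10.830731+1·(-0.946169)≈-0.591425; next y=4/5·2.716205+1/2·(-0.591425)≈1.877251
n=12: y≈1.877251, sp=3, e=sp−y≈1.122749; I≈11.953480, D=e−e_prev≈0.838953; u=5/4·1.122749+0·11.953480+1·0.838953≈2.242390; next y=4/5·1.877251+1/2·2.242390≈2.622996
n=13: y≈2.622996, sp=3, e=sp−y≈0.377004; I≈12.330485, D=e−e_prev≈-0.745745; u=5/4·0.377004+0·12.330485+1·(-0.745745)≈-0.274489; next y=4/5·2.622996+1/2·(-0.274489)≈1.961152

0 3 6.750 0.000
1 3 -3.844 3.375
2 3 5.374 0.778
3 3 -2.918 3.310
4 3 4.386 1.188
5 3 -2.135 3.144
6 3 3.637 1.448
7 3 -1.499 2.976
8 3 3.056 1.631
9 3 -0.993 2.833
10 3 2.600 1.770
11 3 -0.591 2.716
12 3 2.242 1.877
13 3 -0.274 2.623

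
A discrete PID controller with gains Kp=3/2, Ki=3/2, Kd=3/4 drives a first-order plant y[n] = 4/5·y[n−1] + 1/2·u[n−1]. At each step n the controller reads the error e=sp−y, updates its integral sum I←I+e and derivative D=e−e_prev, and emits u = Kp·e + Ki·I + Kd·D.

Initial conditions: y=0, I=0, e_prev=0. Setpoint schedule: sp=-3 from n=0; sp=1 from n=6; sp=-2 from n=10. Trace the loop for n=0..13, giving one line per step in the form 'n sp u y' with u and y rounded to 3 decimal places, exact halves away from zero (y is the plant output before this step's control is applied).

0 -3 -11.250 0.000
1 -3 7.594 -5.625
2 -3 -11.145 -0.703
3 -3 9.470 -6.135
4 -3 -12.259 -0.173
5 -3 10.828 -6.268
6 1 1.155 0.400
7 1 2.190 0.897
8 1 -0.716 1.813
9 1 1.453 1.092
10 -2 -12.381 1.601
11 -2 9.265 -4.910
12 -2 -12.307 0.704
13 -2 11.451 -5.590

(exact arithmetic carried between steps; '≈' marks a value shown rounded to 6 d.p. or computed from one; I and e_prev carry over from the previous line; the table rounds u and y to 3 d.p., halves away from zero)
n=0: y=0, sp=-3, e=sp−y=-3; I=-3, D=e−e_prev=-3; u=3/2·(-3)+3/2·(-3)+3/4·(-3)=-11.25; next y=4/5·0+1/2·(-11.25)=-5.625
n=1: y=-5.625, sp=-3, e=sp−y=2.625; I=-0.375, D=e−e_prev=5.625; u=3/2·2.625+3/2·(-0.375)+3/4·5.625=7.59375; next y=4/5·(-5.625)+1/2·7.59375=-0.703125
n=2: y=-0.703125, sp=-3, e=sp−y=-2.296875; I=-2.671875, D=e−e_prev=-4.921875; u=3/2·(-2.296875)+3/2·(-2.671875)+3/4·(-4.921875)≈-11.144531; next y=4/5·(-0.703125)+1/2·(-11.144531)≈-6.134766
n=3: y≈-6.134766, sp=-3, e=sp−y≈3.134766; I≈0.462891, D=e−e_prev≈5.431641; u=3/2·3.134766+3/2·0.462891+3/4·5.431641≈9.470215; next y=4/5·(-6.134766)+1/2·9.470215≈-0.172705
n=4: y≈-0.172705, sp=-3, e=sp−y≈-2.827295; I≈-2.364404, D=e−e_prev≈-5.962061; u=3/2·(-2.827295)+3/2·(-2.364404)+3/4·(-5.962061)≈-12.259094; next y=4/5·(-0.172705)+1/2·(-12.259094)≈-6.267711
n=5: y≈-6.267711, sp=-3, e=sp−y≈3.267711; I≈0.903307, D=e−e_prev≈6.095006; u=3/2·3.267711+3/2·0.903307+3/4·6.095006≈10.827782; next y=4/5·(-6.267711)+1/2·10.827782≈0.399722
n=6: y≈0.399722, sp=1, e=sp−y≈0.600278; I≈1.503585, D=e−e_prev≈-2.667433; u=3/2·0.600278+3/2·1.503585+3/4·(-2.667433)≈1.155220; next y=4/5·0.399722+1/2·1.155220≈0.897387
n=7: y≈0.897387, sp=1, e=sp−y≈0.102613; I≈1.606198, D=e−e_prev≈-0.497666; u=3/2·0.102613+3/2·1.606198+3/4·(-0.497666)≈2.189966; next y=4/5·0.897387+1/2·2.189966≈1.812893
n=8: y≈1.812893, sp=1, e=sp−y≈-0.812893; I≈0.793305, D=e−e_prev≈-0.915506; u=3/2·(-0.812893)+3/2·0.793305+3/4·(-0.915506)≈-0.716012; next y=4/5·1.812893+1/2·(-0.716012)≈1.092309
n=9: y≈1.092309, sp=1, e=sp−y≈-0.092309; I≈0.700996, D=e−e_prev≈0.720584; u=3/2·(-0.092309)+3/2·0.700996+3/4·0.720584≈1.453470; next y=4/5·1.092309+1/2·1.453470≈1.600582
n=10: y≈1.600582, sp=-2, e=sp−y≈-3.600582; I≈-2.899586, D=e−e_prev≈-3.508273; u=3/2·(-3.600582)+3/2·(-2.899586)+3/4·(-3.508273)≈-12.381456; next y=4/5·1.600582+1/2·(-12.381456)≈-4.910263
n=11: y≈-4.910263, sp=-2, e=sp−y≈2.910263; I≈0.010677, D=e−e_prev≈6.510844; u=3/2·2.910263+3/2·0.010677+3/4·6.510844≈9.264542; next y=4/5·(-4.910263)+1/2·9.264542≈0.704061
n=12: y≈0.704061, sp=-2, e=sp−y≈-2.704061; I≈-2.693384, D=e−e_prev≈-5.614324; u=3/2·(-2.704061)+3/2·(-2.693384)+3/4·(-5.614324)≈-12.306911; next y=4/5·0.704061+1/2·(-12.306911)≈-5.590206
n=13: y≈-5.590206, sp=-2, e=sp−y≈3.590206; I≈0.896822, D=e−e_prev≈6.294268; u=3/2·3.590206+3/2·0.896822+3/4·6.294268≈11.451244; next y=4/5·(-5.590206)+1/2·11.451244≈1.253457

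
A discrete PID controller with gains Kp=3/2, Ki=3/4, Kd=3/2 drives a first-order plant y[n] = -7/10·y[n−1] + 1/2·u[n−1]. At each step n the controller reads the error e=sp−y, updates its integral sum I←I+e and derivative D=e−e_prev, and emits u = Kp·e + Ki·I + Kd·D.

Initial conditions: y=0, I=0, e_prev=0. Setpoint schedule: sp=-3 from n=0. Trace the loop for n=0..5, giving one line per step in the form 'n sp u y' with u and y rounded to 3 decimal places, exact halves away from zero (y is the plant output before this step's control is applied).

(exact arithmetic carried between steps; '≈' marks a value shown rounded to 6 d.p. or computed from one; I and e_prev carry over from the previous line; the table rounds u and y to 3 d.p., halves away from zero)
n=0: y=0, sp=-3, e=sp−y=-3; I=-3, D=e−e_prev=-3; u=3/2·(-3)+3/4·(-3)+3/2·(-3)=-11.25; next y=-7/10·0+1/2·(-11.25)=-5.625
n=1: y=-5.625, sp=-3, e=sp−y=2.625; I=-0.375, D=e−e_prev=5.625; u=3/2·2.625+3/4·(-0.375)+3/2·5.625=12.09375; next y=-7/10·(-5.625)+1/2·12.09375=9.984375
n=2: y=9.984375, sp=-3, e=sp−y=-12.984375; I=-13.359375, D=e−e_prev=-15.609375; u=3/2·(-12.984375)+3/4·(-13.359375)+3/2·(-15.609375)≈-52.910156; next y=-7/10·9.984375+1/2·(-52.910156)≈-33.444141
n=3: y≈-33.444141, sp=-3, e=sp−y≈30.444141; I≈17.084766, D=e−e_prev≈43.428516; u=3/2·30.444141+3/4·17.084766+3/2·43.428516≈123.622559; next y=-7/10·(-33.444141)+1/2·123.622559≈85.222178
n=4: y≈85.222178, sp=-3, e=sp−y≈-88.222178; I≈-71.137412, D=e−e_prev≈-118.666318; u=3/2·(-88.222178)+3/4·(-71.137412)+3/2·(-118.666318)≈-363.685803; next y=-7/10·85.222178+1/2·(-363.685803)≈-241.498426
n=5: y≈-241.498426, sp=-3, e=sp−y≈238.498426; I≈167.361014, D=e−e_prev≈326.720604; u=3/2·238.498426+3/4·167.361014+3/2·326.720604≈973.349305; next y=-7/10·(-241.498426)+1/2·973.349305≈655.723551

0 -3 -11.250 0.000
1 -3 12.094 -5.625
2 -3 -52.910 9.984
3 -3 123.623 -33.444
4 -3 -363.686 85.222
5 -3 973.349 -241.498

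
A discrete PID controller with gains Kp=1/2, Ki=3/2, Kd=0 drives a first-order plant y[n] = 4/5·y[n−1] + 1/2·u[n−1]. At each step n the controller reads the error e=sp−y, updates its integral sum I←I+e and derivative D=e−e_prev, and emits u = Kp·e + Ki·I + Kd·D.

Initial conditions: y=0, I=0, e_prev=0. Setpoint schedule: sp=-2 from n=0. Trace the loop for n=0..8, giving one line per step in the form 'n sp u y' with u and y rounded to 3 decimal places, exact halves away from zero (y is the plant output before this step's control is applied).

(exact arithmetic carried between steps; '≈' marks a value shown rounded to 6 d.p. or computed from one; I and e_prev carry over from the previous line; the table rounds u and y to 3 d.p., halves away from zero)
n=0: y=0, sp=-2, e=sp−y=-2; I=-2, D=e−e_prev=-2; u=1/2·(-2)+3/2·(-2)+0·(-2)=-4; next y=4/5·0+1/2·(-4)=-2
n=1: y=-2, sp=-2, e=sp−y=0; I=-2, D=e−e_prev=2; u=1/2·0+3/2·(-2)+0·2=-3; next y=4/5·(-2)+1/2·(-3)=-3.1
n=2: y=-3.1, sp=-2, e=sp−y=1.1; I=-0.9, D=e−e_prev=1.1; u=1/2·1.1+3/2·(-0.9)+0·1.1=-0.8; next y=4/5·(-3.1)+1/2·(-0.8)=-2.88
n=3: y=-2.88, sp=-2, e=sp−y=0.88; I=-0.02, D=e−e_prev=-0.22; u=1/2·0.88+3/2·(-0.02)+0·(-0.22)=0.41; next y=4/5·(-2.88)+1/2·0.41=-2.099
n=4: y=-2.099, sp=-2, e=sp−y=0.099; I=0.079, D=e−e_prev=-0.781; u=1/2·0.099+3/2·0.079+0·(-0.781)=0.168; next y=4/5·(-2.099)+1/2·0.168=-1.5952
n=5: y=-1.5952, sp=-2, e=sp−y=-0.4048; I=-0.3258, D=e−e_prev=-0.5038; u=1/2·(-0.4048)+3/2·(-0.3258)+0·(-0.5038)=-0.6911; next y=4/5·(-1.5952)+1/2·(-0.6911)=-1.62171
n=6: y=-1.62171, sp=-2, e=sp−y=-0.37829; I=-0.70409, D=e−e_prev=0.02651; u=1/2·(-0.37829)+3/2·(-0.70409)+0·0.02651=-1.24528; next y=4/5·(-1.62171)+1/2·(-1.24528)=-1.920008
n=7: y=-1.920008, sp=-2, e=sp−y=-0.079992; I=-0.784082, D=e−e_prev=0.298298; u=1/2·(-0.079992)+3/2·(-0.784082)+0·0.298298=-1.216119; next y=4/5·(-1.920008)+1/2·(-1.216119)≈-2.144066
n=8: y≈-2.144066, sp=-2, e=sp−y≈0.144066; I≈-0.640016, D=e−e_prev≈0.224058; u=1/2·0.144066+3/2·(-0.640016)+0·0.224058≈-0.887991; next y=4/5·(-2.144066)+1/2·(-0.887991)≈-2.159248

0 -2 -4.000 0.000
1 -2 -3.000 -2.000
2 -2 -0.800 -3.100
3 -2 0.410 -2.880
4 -2 0.168 -2.099
5 -2 -0.691 -1.595
6 -2 -1.245 -1.622
7 -2 -1.216 -1.920
8 -2 -0.888 -2.144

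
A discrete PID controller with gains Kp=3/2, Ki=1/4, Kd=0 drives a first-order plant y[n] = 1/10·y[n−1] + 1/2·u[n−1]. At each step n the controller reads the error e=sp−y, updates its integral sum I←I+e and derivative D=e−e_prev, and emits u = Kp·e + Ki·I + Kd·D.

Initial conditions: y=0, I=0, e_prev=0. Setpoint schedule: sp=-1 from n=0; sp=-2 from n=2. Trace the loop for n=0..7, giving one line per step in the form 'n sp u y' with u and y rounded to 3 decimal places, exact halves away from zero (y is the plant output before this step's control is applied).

(exact arithmetic carried between steps; '≈' marks a value shown rounded to 6 d.p. or computed from one; I and e_prev carry over from the previous line; the table rounds u and y to 3 d.p., halves away from zero)
n=0: y=0, sp=-1, e=sp−y=-1; I=-1, D=e−e_prev=-1; u=3/2·(-1)+1/4·(-1)+0·(-1)=-1.75; next y=1/10·0+1/2·(-1.75)=-0.875
n=1: y=-0.875, sp=-1, e=sp−y=-0.125; I=-1.125, D=e−e_prev=0.875; u=3/2·(-0.125)+1/4·(-1.125)+0·0.875=-0.46875; next y=1/10·(-0.875)+1/2·(-0.46875)=-0.321875
n=2: y=-0.321875, sp=-2, e=sp−y=-1.678125; I=-2.803125, D=e−e_prev=-1.553125; u=3/2·(-1.678125)+1/4·(-2.803125)+0·(-1.553125)≈-3.217969; next y=1/10·(-0.321875)+1/2·(-3.217969)≈-1.641172
n=3: y≈-1.641172, sp=-2, e=sp−y≈-0.358828; I≈-3.161953, D=e−e_prev≈1.319297; u=3/2·(-0.358828)+1/4·(-3.161953)+0·1.319297≈-1.328730; next y=1/10·(-1.641172)+1/2·(-1.328730)≈-0.828482
n=4: y≈-0.828482, sp=-2, e=sp−y≈-1.171518; I≈-4.333471, D=e−e_prev≈-0.812689; u=3/2·(-1.171518)+1/4·(-4.333471)+0·(-0.812689)≈-2.840644; next y=1/10·(-0.828482)+1/2·(-2.840644)≈-1.503170
n=5: y≈-1.503170, sp=-2, e=sp−y≈-0.496830; I≈-4.830300, D=e−e_prev≈0.674688; u=3/2·(-0.496830)+1/4·(-4.830300)+0·0.674688≈-1.952820; next y=1/10·(-1.503170)+1/2·(-1.952820)≈-1.126727
n=6: y≈-1.126727, sp=-2, e=sp−y≈-0.873273; I≈-5.703574, D=e−e_prev≈-0.376443; u=3/2·(-0.873273)+1/4·(-5.703574)+0·(-0.376443)≈-2.735803; next y=1/10·(-1.126727)+1/2·(-2.735803)≈-1.480574
n=7: y≈-1.480574, sp=-2, e=sp−y≈-0.519426; I≈-6.222999, D=e−e_prev≈0.353847; u=3/2·(-0.519426)+1/4·(-6.222999)+0·0.353847≈-2.334889; next y=1/10·(-1.480574)+1/2·(-2.334889)≈-1.315502

0 -1 -1.750 0.000
1 -1 -0.469 -0.875
2 -2 -3.218 -0.322
3 -2 -1.329 -1.641
4 -2 -2.841 -0.828
5 -2 -1.953 -1.503
6 -2 -2.736 -1.127
7 -2 -2.335 -1.481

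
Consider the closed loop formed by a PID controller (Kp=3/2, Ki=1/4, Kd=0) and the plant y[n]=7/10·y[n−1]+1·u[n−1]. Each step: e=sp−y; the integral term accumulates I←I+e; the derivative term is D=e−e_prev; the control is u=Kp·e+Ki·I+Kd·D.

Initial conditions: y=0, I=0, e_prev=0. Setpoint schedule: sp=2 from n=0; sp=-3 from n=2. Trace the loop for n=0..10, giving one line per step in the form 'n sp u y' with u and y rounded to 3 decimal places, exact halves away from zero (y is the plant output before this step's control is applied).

0 2 3.500 0.000
1 2 -2.125 3.500
2 -3 -5.694 0.325
3 -3 3.610 -5.466
4 -3 -4.960 -0.217
5 -3 2.911 -5.112
6 -3 -4.339 -0.668
7 -3 2.321 -4.806
8 -3 -3.812 -1.044
9 -3 1.822 -4.543
10 -3 -3.366 -1.358

(exact arithmetic carried between steps; '≈' marks a value shown rounded to 6 d.p. or computed from one; I and e_prev carry over from the previous line; the table rounds u and y to 3 d.p., halves away from zero)
n=0: y=0, sp=2, e=sp−y=2; I=2, D=e−e_prev=2; u=3/2·2+1/4·2+0·2=3.5; next y=7/10·0+1·3.5=3.5
n=1: y=3.5, sp=2, e=sp−y=-1.5; I=0.5, D=e−e_prev=-3.5; u=3/2·(-1.5)+1/4·0.5+0·(-3.5)=-2.125; next y=7/10·3.5+1·(-2.125)=0.325
n=2: y=0.325, sp=-3, e=sp−y=-3.325; I=-2.825, D=e−e_prev=-1.825; u=3/2·(-3.325)+1/4·(-2.825)+0·(-1.825)=-5.69375; next y=7/10·0.325+1·(-5.69375)=-5.46625
n=3: y=-5.46625, sp=-3, e=sp−y=2.46625; I=-0.35875, D=e−e_prev=5.79125; u=3/2·2.46625+1/4·(-0.35875)+0·5.79125≈3.609688; next y=7/10·(-5.46625)+1·3.609688≈-0.216688
n=4: y≈-0.216688, sp=-3, e=sp−y≈-2.783313; I≈-3.142063, D=e−e_prev≈-5.249563; u=3/2·(-2.783313)+1/4·(-3.142063)+0·(-5.249563)≈-4.960484; next y=7/10·(-0.216688)+1·(-4.960484)≈-5.112166
n=5: y≈-5.112166, sp=-3, e=sp−y≈2.112166; I≈-1.029897, D=e−e_prev≈4.895478; u=3/2·2.112166+1/4·(-1.029897)+0·4.895478≈2.910774; next y=7/10·(-5.112166)+1·2.910774≈-0.667742
n=6: y≈-0.667742, sp=-3, e=sp−y≈-2.332258; I≈-3.362155, D=e−e_prev≈-4.444424; u=3/2·(-2.332258)+1/4·(-3.362155)+0·(-4.444424)≈-4.338926; next y=7/10·(-0.667742)+1·(-4.338926)≈-4.806345
n=7: y≈-4.806345, sp=-3, e=sp−y≈1.806345; I≈-1.555810, D=e−e_prev≈4.138604; u=3/2·1.806345+1/4·(-1.555810)+0·4.138604≈2.320566; next y=7/10·(-4.806345)+1·2.320566≈-1.043876
n=8: y≈-1.043876, sp=-3, e=sp−y≈-1.956124; I≈-3.511934, D=e−e_prev≈-3.762469; u=3/2·(-1.956124)+1/4·(-3.511934)+0·(-3.762469)≈-3.812169; next y=7/10·(-1.043876)+1·(-3.812169)≈-4.542883
n=9: y≈-4.542883, sp=-3, e=sp−y≈1.542883; I≈-1.969051, D=e−e_prev≈3.499006; u=3/2·1.542883+1/4·(-1.969051)+0·3.499006≈1.822061; next y=7/10·(-4.542883)+1·1.822061≈-1.357957
n=10: y≈-1.357957, sp=-3, e=sp−y≈-1.642043; I≈-3.611094, D=e−e_prev≈-3.184926; u=3/2·(-1.642043)+1/4·(-3.611094)+0·(-3.184926)≈-3.365838; next y=7/10·(-1.357957)+1·(-3.365838)≈-4.316408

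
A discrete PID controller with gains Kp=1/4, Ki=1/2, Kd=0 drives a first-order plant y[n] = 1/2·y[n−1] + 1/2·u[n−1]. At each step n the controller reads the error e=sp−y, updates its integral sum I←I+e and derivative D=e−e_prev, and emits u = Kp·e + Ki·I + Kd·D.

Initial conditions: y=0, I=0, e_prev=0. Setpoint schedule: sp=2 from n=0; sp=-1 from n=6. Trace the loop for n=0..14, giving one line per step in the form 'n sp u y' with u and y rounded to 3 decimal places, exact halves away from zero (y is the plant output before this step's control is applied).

0 2 1.500 0.000
1 2 1.938 0.750
2 2 2.117 1.344
3 2 2.155 1.730
4 2 2.131 1.943
5 2 2.089 2.037
6 -1 -0.199 2.063
7 -1 -0.882 0.932
8 -1 -1.168 0.025
9 -1 -1.233 -0.572
10 -1 -1.199 -0.902
11 -1 -1.137 -1.051
12 -1 -1.079 -1.094
13 -1 -1.038 -1.086
14 -1 -1.013 -1.062

(exact arithmetic carried between steps; '≈' marks a value shown rounded to 6 d.p. or computed from one; I and e_prev carry over from the previous line; the table rounds u and y to 3 d.p., halves away from zero)
n=0: y=0, sp=2, e=sp−y=2; I=2, D=e−e_prev=2; u=1/4·2+1/2·2+0·2=1.5; next y=1/2·0+1/2·1.5=0.75
n=1: y=0.75, sp=2, e=sp−y=1.25; I=3.25, D=e−e_prev=-0.75; u=1/4·1.25+1/2·3.25+0·(-0.75)=1.9375; next y=1/2·0.75+1/2·1.9375=1.34375
n=2: y=1.34375, sp=2, e=sp−y=0.65625; I=3.90625, D=e−e_prev=-0.59375; u=1/4·0.65625+1/2·3.90625+0·(-0.59375)≈2.117188; next y=1/2·1.34375+1/2·2.117188≈1.730469
n=3: y≈1.730469, sp=2, e=sp−y≈0.269531; I≈4.175781, D=e−e_prev≈-0.386719; u=1/4·0.269531+1/2·4.175781+0·(-0.386719)≈2.155273; next y=1/2·1.730469+1/2·2.155273≈1.942871
n=4: y≈1.942871, sp=2, e=sp−y≈0.057129; I≈4.232910, D=e−e_prev≈-0.212402; u=1/4·0.057129+1/2·4.232910+0·(-0.212402)≈2.130737; next y=1/2·1.942871+1/2·2.130737≈2.036804
n=5: y≈2.036804, sp=2, e=sp−y≈-0.036804; I≈4.196106, D=e−e_prev≈-0.093933; u=1/4·(-0.036804)+1/2·4.196106+0·(-0.093933)≈2.088852; next y=1/2·2.036804+1/2·2.088852≈2.062828
n=6: y≈2.062828, sp=-1, e=sp−y≈-3.062828; I≈1.133278, D=e−e_prev≈-3.026024; u=1/4·(-3.062828)+1/2·1.133278+0·(-3.026024)≈-0.199068; next y=1/2·2.062828+1/2·(-0.199068)≈0.931880
n=7: y≈0.931880, sp=-1, e=sp−y≈-1.931880; I≈-0.798602, D=e−e_prev≈1.130948; u=1/4·(-1.931880)+1/2·(-0.798602)+0·1.130948≈-0.882271; next y=1/2·0.931880+1/2·(-0.882271)≈0.024804
n=8: y≈0.024804, sp=-1, e=sp−y≈-1.024804; I≈-1.823407, D=e−e_prev≈0.907076; u=1/4·(-1.024804)+1/2·(-1.823407)+0·0.907076≈-1.167904; next y=1/2·0.024804+1/2·(-1.167904)≈-0.571550
n=9: y≈-0.571550, sp=-1, e=sp−y≈-0.428450; I≈-2.251857, D=e−e_prev≈0.596354; u=1/4·(-0.428450)+1/2·(-2.251857)+0·0.596354≈-1.233041; next y=1/2·(-0.571550)+1/2·(-1.233041)≈-0.902295
n=10: y≈-0.902295, sp=-1, e=sp−y≈-0.097705; I≈-2.349561, D=e−e_prev≈0.330745; u=1/4·(-0.097705)+1/2·(-2.349561)+0·0.330745≈-1.199207; next y=1/2·(-0.902295)+1/2·(-1.199207)≈-1.050751
n=11: y≈-1.050751, sp=-1, e=sp−y≈0.050751; I≈-2.298810, D=e−e_prev≈0.148456; u=1/4·0.050751+1/2·(-2.298810)+0·0.148456≈-1.136717; next y=1/2·(-1.050751)+1/2·(-1.136717)≈-1.093734
n=12: y≈-1.093734, sp=-1, e=sp−y≈0.093734; I≈-2.205076, D=e−e_prev≈0.042983; u=1/4·0.093734+1/2·(-2.205076)+0·0.042983≈-1.079104; next y=1/2·(-1.093734)+1/2·(-1.079104)≈-1.086419
n=13: y≈-1.086419, sp=-1, e=sp−y≈0.086419; I≈-2.118657, D=e−e_prev≈-0.007315; u=1/4·0.086419+1/2·(-2.118657)+0·(-0.007315)≈-1.037723; next y=1/2·(-1.086419)+1/2·(-1.037723)≈-1.062071
n=14: y≈-1.062071, sp=-1, e=sp−y≈0.062071; I≈-2.056585, D=e−e_prev≈-0.024348; u=1/4·0.062071+1/2·(-2.056585)+0·(-0.024348)≈-1.012775; next y=1/2·(-1.062071)+1/2·(-1.012775)≈-1.037423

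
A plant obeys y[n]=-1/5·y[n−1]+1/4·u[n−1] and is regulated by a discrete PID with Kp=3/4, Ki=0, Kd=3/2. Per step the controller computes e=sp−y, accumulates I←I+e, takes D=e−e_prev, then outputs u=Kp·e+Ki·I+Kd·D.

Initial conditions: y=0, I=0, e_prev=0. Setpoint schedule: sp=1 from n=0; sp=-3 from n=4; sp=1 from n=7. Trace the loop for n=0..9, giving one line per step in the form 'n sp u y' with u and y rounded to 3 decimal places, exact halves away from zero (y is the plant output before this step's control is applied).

(exact arithmetic carried between steps; '≈' marks a value shown rounded to 6 d.p. or computed from one; I and e_prev carry over from the previous line; the table rounds u and y to 3 d.p., halves away from zero)
n=0: y=0, sp=1, e=sp−y=1; I=1, D=e−e_prev=1; u=3/4·1+0·1+3/2·1=2.25; next y=-1/5·0+1/4·2.25=0.5625
n=1: y=0.5625, sp=1, e=sp−y=0.4375; I=1.4375, D=e−e_prev=-0.5625; u=3/4·0.4375+0·1.4375+3/2·(-0.5625)=-0.515625; next y=-1/5·0.5625+1/4·(-0.515625)≈-0.241406
n=2: y≈-0.241406, sp=1, e=sp−y≈1.241406; I≈2.678906, D=e−e_prev≈0.803906; u=3/4·1.241406+0·2.678906+3/2·0.803906≈2.136914; next y=-1/5·(-0.241406)+1/4·2.136914≈0.582510
n=3: y≈0.582510, sp=1, e=sp−y≈0.417490; I≈3.096396, D=e−e_prev≈-0.823916; u=3/4·0.417490+0·3.096396+3/2·(-0.823916)≈-0.922756; next y=-1/5·0.582510+1/4·(-0.922756)≈-0.347191
n=4: y≈-0.347191, sp=-3, e=sp−y≈-2.652809; I≈0.443588, D=e−e_prev≈-3.070299; u=3/4·(-2.652809)+0·0.443588+3/2·(-3.070299)≈-6.595056; next y=-1/5·(-0.347191)+1/4·(-6.595056)≈-1.579326
n=5: y≈-1.579326, sp=-3, e=sp−y≈-1.420674; I≈-0.977087, D=e−e_prev≈1.232135; u=3/4·(-1.420674)+0·(-0.977087)+3/2·1.232135≈0.782696; next y=-1/5·(-1.579326)+1/4·0.782696≈0.511539
n=6: y≈0.511539, sp=-3, e=sp−y≈-3.511539; I≈-4.488626, D=e−e_prev≈-2.090865; u=3/4·(-3.511539)+0·(-4.488626)+3/2·(-2.090865)≈-5.769952; next y=-1/5·0.511539+1/4·(-5.769952)≈-1.544796
n=7: y≈-1.544796, sp=1, e=sp−y≈2.544796; I≈-1.943830, D=e−e_prev≈6.056335; u=3/4·2.544796+0·(-1.943830)+3/2·6.056335≈10.993099; next y=-1/5·(-1.544796)+1/4·10.993099≈3.057234
n=8: y≈3.057234, sp=1, e=sp−y≈-2.057234; I≈-4.001064, D=e−e_prev≈-4.602030; u=3/4·(-2.057234)+0·(-4.001064)+3/2·(-4.602030)≈-8.445970; next y=-1/5·3.057234+1/4·(-8.445970)≈-2.722939
n=9: y≈-2.722939, sp=1, e=sp−y≈3.722939; I≈-0.278125, D=e−e_prev≈5.780173; u=3/4·3.722939+0·(-0.278125)+3/2·5.780173≈11.462464; next y=-1/5·(-2.722939)+1/4·11.462464≈3.410204

0 1 2.250 0.000
1 1 -0.516 0.563
2 1 2.137 -0.241
3 1 -0.923 0.583
4 -3 -6.595 -0.347
5 -3 0.783 -1.579
6 -3 -5.770 0.512
7 1 10.993 -1.545
8 1 -8.446 3.057
9 1 11.462 -2.723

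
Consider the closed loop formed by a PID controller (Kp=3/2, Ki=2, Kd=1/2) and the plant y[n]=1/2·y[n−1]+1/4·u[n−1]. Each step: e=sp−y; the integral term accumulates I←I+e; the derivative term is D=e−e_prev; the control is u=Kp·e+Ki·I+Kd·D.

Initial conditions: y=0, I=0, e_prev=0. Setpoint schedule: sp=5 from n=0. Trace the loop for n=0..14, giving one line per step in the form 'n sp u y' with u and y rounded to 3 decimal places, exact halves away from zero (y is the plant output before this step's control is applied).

(exact arithmetic carried between steps; '≈' marks a value shown rounded to 6 d.p. or computed from one; I and e_prev carry over from the previous line; the table rounds u and y to 3 d.p., halves away from zero)
n=0: y=0, sp=5, e=sp−y=5; I=5, D=e−e_prev=5; u=3/2·5+2·5+1/2·5=20; next y=1/2·0+1/4·20=5
n=1: y=5, sp=5, e=sp−y=0; I=5, D=e−e_prev=-5; u=3/2·0+2·5+1/2·(-5)=7.5; next y=1/2·5+1/4·7.5=4.375
n=2: y=4.375, sp=5, e=sp−y=0.625; I=5.625, D=e−e_prev=0.625; u=3/2·0.625+2·5.625+1/2·0.625=12.5; next y=1/2·4.375+1/4·12.5=5.3125
n=3: y=5.3125, sp=5, e=sp−y=-0.3125; I=5.3125, D=e−e_prev=-0.9375; u=3/2·(-0.3125)+2·5.3125+1/2·(-0.9375)=9.6875; next y=1/2·5.3125+1/4·9.6875=5.078125
n=4: y=5.078125, sp=5, e=sp−y=-0.078125; I=5.234375, D=e−e_prev=0.234375; u=3/2·(-0.078125)+2·5.234375+1/2·0.234375=10.46875; next y=1/2·5.078125+1/4·10.46875=5.15625
n=5: y=5.15625, sp=5, e=sp−y=-0.15625; I=5.078125, D=e−e_prev=-0.078125; u=3/2·(-0.15625)+2·5.078125+1/2·(-0.078125)≈9.882813; next y=1/2·5.15625+1/4·9.882813≈5.048828
n=6: y≈5.048828, sp=5, e=sp−y≈-0.048828; I≈5.029297, D=e−e_prev≈0.107422; u=3/2·(-0.048828)+2·5.029297+1/2·0.107422≈10.039063; next y=1/2·5.048828+1/4·10.039063≈5.034180
n=7: y≈5.034180, sp=5, e=sp−y≈-0.034180; I≈4.995117, D=e−e_prev≈0.014648; u=3/2·(-0.034180)+2·4.995117+1/2·0.014648≈9.946289; next y=1/2·5.034180+1/4·9.946289≈5.003662
n=8: y≈5.003662, sp=5, e=sp−y≈-0.003662; I≈4.991455, D=e−e_prev≈0.030518; u=3/2·(-0.003662)+2·4.991455+1/2·0.030518≈9.992676; next y=1/2·5.003662+1/4·9.992676≈5
n=9: y=5, sp=5, e=sp−y=0; I≈4.991455, D=e−e_prev≈0.003662; u=3/2·0+2·4.991455+1/2·0.003662≈9.984741; next y=1/2·5+1/4·9.984741≈4.996185
n=10: y≈4.996185, sp=5, e=sp−y≈0.003815; I≈4.995270, D=e−e_prev≈0.003815; u=3/2·0.003815+2·4.995270+1/2·0.003815≈9.998169; next y=1/2·4.996185+1/4·9.998169≈4.997635
n=11: y≈4.997635, sp=5, e=sp−y≈0.002365; I≈4.997635, D=e−e_prev≈-0.001450; u=3/2·0.002365+2·4.997635+1/2·(-0.001450)≈9.998093; next y=1/2·4.997635+1/4·9.998093≈4.998341
n=12: y≈4.998341, sp=5, e=sp−y≈0.001659; I≈4.999294, D=e−e_prev≈-0.000706; u=3/2·0.001659+2·4.999294+1/2·(-0.000706)≈10.000725; next y=1/2·4.998341+1/4·10.000725≈4.999352
n=13: y≈4.999352, sp=5, e=sp−y≈0.000648; I≈4.999943, D=e−e_prev≈-0.001011; u=3/2·0.000648+2·4.999943+1/2·(-0.001011)≈10.000353; next y=1/2·4.999352+1/4·10.000353≈4.999764
n=14: y≈4.999764, sp=5, e=sp−y≈0.000236; I≈5.000179, D=e−e_prev≈-0.000412; u=3/2·0.000236+2·5.000179+1/2·(-0.000412)≈10.000505; next y=1/2·4.999764+1/4·10.000505≈5.000008

0 5 20.000 0.000
1 5 7.500 5.000
2 5 12.500 4.375
3 5 9.688 5.313
4 5 10.469 5.078
5 5 9.883 5.156
6 5 10.039 5.049
7 5 9.946 5.034
8 5 9.993 5.004
9 5 9.985 5.000
10 5 9.998 4.996
11 5 9.998 4.998
12 5 10.001 4.998
13 5 10.000 4.999
14 5 10.001 5.000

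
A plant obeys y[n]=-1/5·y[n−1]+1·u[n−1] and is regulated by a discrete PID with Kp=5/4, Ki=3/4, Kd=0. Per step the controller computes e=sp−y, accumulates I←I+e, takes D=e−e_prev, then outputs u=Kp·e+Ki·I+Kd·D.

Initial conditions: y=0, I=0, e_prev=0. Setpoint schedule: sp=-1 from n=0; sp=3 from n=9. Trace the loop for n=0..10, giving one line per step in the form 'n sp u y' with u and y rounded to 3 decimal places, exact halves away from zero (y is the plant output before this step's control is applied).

0 -1 -2.000 0.000
1 -1 1.250 -2.000
2 -1 -5.300 1.650
3 -1 7.273 -5.630
4 -1 -17.312 8.399
5 -1 30.420 -18.992
6 -1 -62.506 34.218
7 -1 118.215 -69.349
8 -1 -233.392 132.085
9 3 458.582 -259.809
10 3 -885.017 510.544

(exact arithmetic carried between steps; '≈' marks a value shown rounded to 6 d.p. or computed from one; I and e_prev carry over from the previous line; the table rounds u and y to 3 d.p., halves away from zero)
n=0: y=0, sp=-1, e=sp−y=-1; I=-1, D=e−e_prev=-1; u=5/4·(-1)+3/4·(-1)+0·(-1)=-2; next y=-1/5·0+1·(-2)=-2
n=1: y=-2, sp=-1, e=sp−y=1; I=0, D=e−e_prev=2; u=5/4·1+3/4·0+0·2=1.25; next y=-1/5·(-2)+1·1.25=1.65
n=2: y=1.65, sp=-1, e=sp−y=-2.65; I=-2.65, D=e−e_prev=-3.65; u=5/4·(-2.65)+3/4·(-2.65)+0·(-3.65)=-5.3; next y=-1/5·1.65+1·(-5.3)=-5.63
n=3: y=-5.63, sp=-1, e=sp−y=4.63; I=1.98, D=e−e_prev=7.28; u=5/4·4.63+3/4·1.98+0·7.28=7.2725; next y=-1/5·(-5.63)+1·7.2725=8.3985
n=4: y=8.3985, sp=-1, e=sp−y=-9.3985; I=-7.4185, D=e−e_prev=-14.0285; u=5/4·(-9.3985)+3/4·(-7.4185)+0·(-14.0285)=-17.312; next y=-1/5·8.3985+1·(-17.312)=-18.9917
n=5: y=-18.9917, sp=-1, e=sp−y=17.9917; I=10.5732, D=e−e_prev=27.3902; u=5/4·17.9917+3/4·10.5732+0·27.3902=30.419525; next y=-1/5·(-18.9917)+1·30.419525=34.217865
n=6: y=34.217865, sp=-1, e=sp−y=-35.217865; I=-24.644665, D=e−e_prev=-53.209565; u=5/4·(-35.217865)+3/4·(-24.644665)+0·(-53.209565)=-62.50583; next y=-1/5·34.217865+1·(-62.50583)=-69.349403
n=7: y=-69.349403, sp=-1, e=sp−y=68.349403; I=43.704738, D=e−e_prev=103.567268; u=5/4·68.349403+3/4·43.704738+0·103.567268≈118.215307; next y=-1/5·(-69.349403)+1·118.215307≈132.085188
n=8: y≈132.085188, sp=-1, e=sp−y≈-133.085188; I≈-89.380450, D=e−e_prev≈-201.434591; u=5/4·(-133.085188)+3/4·(-89.380450)+0·(-201.434591)≈-233.391822; next y=-1/5·132.085188+1·(-233.391822)≈-259.808860
n=9: y≈-259.808860, sp=3, e=sp−y≈262.808860; I≈173.428410, D=e−e_prev≈395.894048; u=5/4·262.808860+3/4·173.428410+0·395.894048≈458.582382; next y=-1/5·(-259.808860)+1·458.582382≈510.544154
n=10: y≈510.544154, sp=3, e=sp−y≈-507.544154; I≈-334.115744, D=e−e_prev≈-770.353014; u=5/4·(-507.544154)+3/4·(-334.115744)+0·(-770.353014)≈-885.017001; next y=-1/5·510.544154+1·(-885.017001)≈-987.125832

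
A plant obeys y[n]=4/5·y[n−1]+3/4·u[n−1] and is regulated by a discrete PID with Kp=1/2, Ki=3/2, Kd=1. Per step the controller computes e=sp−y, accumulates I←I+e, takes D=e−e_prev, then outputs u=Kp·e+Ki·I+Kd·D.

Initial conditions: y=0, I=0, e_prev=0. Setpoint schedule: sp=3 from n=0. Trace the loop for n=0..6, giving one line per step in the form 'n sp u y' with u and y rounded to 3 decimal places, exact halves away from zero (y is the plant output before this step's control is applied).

0 3 9.000 0.000
1 3 -9.750 6.750
2 3 17.363 -1.913
3 3 -24.144 11.492
4 3 37.742 -8.915
5 3 -55.061 21.175
6 3 84.359 -24.356

(exact arithmetic carried between steps; '≈' marks a value shown rounded to 6 d.p. or computed from one; I and e_prev carry over from the previous line; the table rounds u and y to 3 d.p., halves away from zero)
n=0: y=0, sp=3, e=sp−y=3; I=3, D=e−e_prev=3; u=1/2·3+3/2·3+1·3=9; next y=4/5·0+3/4·9=6.75
n=1: y=6.75, sp=3, e=sp−y=-3.75; I=-0.75, D=e−e_prev=-6.75; u=1/2·(-3.75)+3/2·(-0.75)+1·(-6.75)=-9.75; next y=4/5·6.75+3/4·(-9.75)=-1.9125
n=2: y=-1.9125, sp=3, e=sp−y=4.9125; I=4.1625, D=e−e_prev=8.6625; u=1/2·4.9125+3/2·4.1625+1·8.6625=17.3625; next y=4/5·(-1.9125)+3/4·17.3625=11.491875
n=3: y=11.491875, sp=3, e=sp−y=-8.491875; I=-4.329375, D=e−e_prev=-13.404375; u=1/2·(-8.491875)+3/2·(-4.329375)+1·(-13.404375)=-24.144375; next y=4/5·11.491875+3/4·(-24.144375)≈-8.914781
n=4: y≈-8.914781, sp=3, e=sp−y≈11.914781; I≈7.585406, D=e−e_prev≈20.406656; u=1/2·11.914781+3/2·7.585406+1·20.406656≈37.742156; next y=4/5·(-8.914781)+3/4·37.742156≈21.174792
n=5: y≈21.174792, sp=3, e=sp−y≈-18.174792; I≈-10.589386, D=e−e_prev≈-30.089573; u=1/2·(-18.174792)+3/2·(-10.589386)+1·(-30.089573)≈-55.061048; next y=4/5·21.174792+3/4·(-55.061048)≈-24.355953
n=6: y≈-24.355953, sp=3, e=sp−y≈27.355953; I≈16.766567, D=e−e_prev≈45.530745; u=1/2·27.355953+3/2·16.766567+1·45.530745≈84.358571; next y=4/5·(-24.355953)+3/4·84.358571≈43.784166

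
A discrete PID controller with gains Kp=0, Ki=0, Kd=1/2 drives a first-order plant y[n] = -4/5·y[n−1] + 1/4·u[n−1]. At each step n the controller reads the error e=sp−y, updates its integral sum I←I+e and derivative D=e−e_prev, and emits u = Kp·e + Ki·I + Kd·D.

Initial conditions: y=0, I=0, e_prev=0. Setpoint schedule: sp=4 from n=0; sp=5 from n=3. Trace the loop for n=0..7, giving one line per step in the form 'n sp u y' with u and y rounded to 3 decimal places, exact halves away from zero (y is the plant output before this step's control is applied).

0 4 2.000 0.000
1 4 -0.250 0.500
2 4 0.481 -0.463
3 5 0.024 0.490
4 5 0.438 -0.386
5 5 -0.403 0.419
6 5 0.427 -0.436
7 5 -0.445 0.455

(exact arithmetic carried between steps; '≈' marks a value shown rounded to 6 d.p. or computed from one; I and e_prev carry over from the previous line; the table rounds u and y to 3 d.p., halves away from zero)
n=0: y=0, sp=4, e=sp−y=4; I=4, D=e−e_prev=4; u=0·4+0·4+1/2·4=2; next y=-4/5·0+1/4·2=0.5
n=1: y=0.5, sp=4, e=sp−y=3.5; I=7.5, D=e−e_prev=-0.5; u=0·3.5+0·7.5+1/2·(-0.5)=-0.25; next y=-4/5·0.5+1/4·(-0.25)=-0.4625
n=2: y=-0.4625, sp=4, e=sp−y=4.4625; I=11.9625, D=e−e_prev=0.9625; u=0·4.4625+0·11.9625+1/2·0.9625=0.48125; next y=-4/5·(-0.4625)+1/4·0.48125≈0.490313
n=3: y≈0.490313, sp=5, e=sp−y≈4.509688; I≈16.472188, D=e−e_prev≈0.047188; u=0·4.509688+0·16.472188+1/2·0.047188≈0.023594; next y=-4/5·0.490313+1/4·0.023594≈-0.386352
n=4: y≈-0.386352, sp=5, e=sp−y≈5.386352; I≈21.858539, D=e−e_prev≈0.876664; u=0·5.386352+0·21.858539+1/2·0.876664≈0.438332; next y=-4/5·(-0.386352)+1/4·0.438332≈0.418664
n=5: y≈0.418664, sp=5, e=sp−y≈4.581336; I≈26.439875, D=e−e_prev≈-0.805016; u=0·4.581336+0·26.439875+1/2·(-0.805016)≈-0.402508; next y=-4/5·0.418664+1/4·(-0.402508)≈-0.435558
n=6: y≈-0.435558, sp=5, e=sp−y≈5.435558; I≈31.875433, D=e−e_prev≈0.854223; u=0·5.435558+0·31.875433+1/2·0.854223≈0.427111; next y=-4/5·(-0.435558)+1/4·0.427111≈0.455225
n=7: y≈0.455225, sp=5, e=sp−y≈4.544775; I≈36.420209, D=e−e_prev≈-0.890783; u=0·4.544775+0·36.420209+1/2·(-0.890783)≈-0.445391; next y=-4/5·0.455225+1/4·(-0.445391)≈-0.475527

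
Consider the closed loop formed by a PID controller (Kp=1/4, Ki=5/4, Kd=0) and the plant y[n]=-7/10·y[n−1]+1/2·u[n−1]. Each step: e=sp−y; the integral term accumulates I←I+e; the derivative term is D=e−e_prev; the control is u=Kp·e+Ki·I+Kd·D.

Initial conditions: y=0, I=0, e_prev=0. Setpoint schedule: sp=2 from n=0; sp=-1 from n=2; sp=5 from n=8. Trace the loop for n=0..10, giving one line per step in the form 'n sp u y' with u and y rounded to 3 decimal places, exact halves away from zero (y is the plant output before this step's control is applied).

(exact arithmetic carried between steps; '≈' marks a value shown rounded to 6 d.p. or computed from one; I and e_prev carry over from the previous line; the table rounds u and y to 3 d.p., halves away from zero)
n=0: y=0, sp=2, e=sp−y=2; I=2, D=e−e_prev=2; u=1/4·2+5/4·2+0·2=3; next y=-7/10·0+1/2·3=1.5
n=1: y=1.5, sp=2, e=sp−y=0.5; I=2.5, D=e−e_prev=-1.5; u=1/4·0.5+5/4·2.5+0·(-1.5)=3.25; next y=-7/10·1.5+1/2·3.25=0.575
n=2: y=0.575, sp=-1, e=sp−y=-1.575; I=0.925, D=e−e_prev=-2.075; u=1/4·(-1.575)+5/4·0.925+0·(-2.075)=0.7625; next y=-7/10·0.575+1/2·0.7625=-0.02125
n=3: y=-0.02125, sp=-1, e=sp−y=-0.97875; I=-0.05375, D=e−e_prev=0.59625; u=1/4·(-0.97875)+5/4·(-0.05375)+0·0.59625=-0.311875; next y=-7/10·(-0.02125)+1/2·(-0.311875)≈-0.141063
n=4: y≈-0.141063, sp=-1, e=sp−y≈-0.858938; I≈-0.912688, D=e−e_prev≈0.119813; u=1/4·(-0.858938)+5/4·(-0.912688)+0·0.119813≈-1.355594; next y=-7/10·(-0.141063)+1/2·(-1.355594)≈-0.579053
n=5: y≈-0.579053, sp=-1, e=sp−y≈-0.420947; I≈-1.333634, D=e−e_prev≈0.437991; u=1/4·(-0.420947)+5/4·(-1.333634)+0·0.437991≈-1.772280; next y=-7/10·(-0.579053)+1/2·(-1.772280)≈-0.480803
n=6: y≈-0.480803, sp=-1, e=sp−y≈-0.519197; I≈-1.852832, D=e−e_prev≈-0.098250; u=1/4·(-0.519197)+5/4·(-1.852832)+0·(-0.098250)≈-2.445839; next y=-7/10·(-0.480803)+1/2·(-2.445839)≈-0.886358
n=7: y≈-0.886358, sp=-1, e=sp−y≈-0.113642; I≈-1.966474, D=e−e_prev≈0.405555; u=1/4·(-0.113642)+5/4·(-1.966474)+0·0.405555≈-2.486503; next y=-7/10·(-0.886358)+1/2·(-2.486503)≈-0.622801
n=8: y≈-0.622801, sp=5, e=sp−y≈5.622801; I≈3.656327, D=e−e_prev≈5.736444; u=1/4·5.622801+5/4·3.656327+0·5.736444≈5.976109; next y=-7/10·(-0.622801)+1/2·5.976109≈3.424016
n=9: y≈3.424016, sp=5, e=sp−y≈1.575984; I≈5.232312, D=e−e_prev≈-4.046817; u=1/4·1.575984+5/4·5.232312+0·(-4.046817)≈6.934386; next y=-7/10·3.424016+1/2·6.934386≈1.070382
n=10: y≈1.070382, sp=5, e=sp−y≈3.929618; I≈9.161930, D=e−e_prev≈2.353634; u=1/4·3.929618+5/4·9.161930+0·2.353634≈12.434817; next y=-7/10·1.070382+1/2·12.434817≈5.468141

0 2 3.000 0.000
1 2 3.250 1.500
2 -1 0.763 0.575
3 -1 -0.312 -0.021
4 -1 -1.356 -0.141
5 -1 -1.772 -0.579
6 -1 -2.446 -0.481
7 -1 -2.487 -0.886
8 5 5.976 -0.623
9 5 6.934 3.424
10 5 12.435 1.070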